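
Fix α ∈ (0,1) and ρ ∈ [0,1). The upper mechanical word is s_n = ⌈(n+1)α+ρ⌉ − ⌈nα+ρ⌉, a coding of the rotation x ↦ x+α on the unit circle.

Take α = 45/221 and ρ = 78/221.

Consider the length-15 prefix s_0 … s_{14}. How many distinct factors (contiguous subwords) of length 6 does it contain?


5

t_n = ⌈(n·45+78)/221⌉ for n = 0 … 15:
  n=0…9: ⌈78/221⌉=1 ⌈123/221⌉=1 ⌈168/221⌉=1 ⌈213/221⌉=1 ⌈258/221⌉=2 ⌈303/221⌉=2 ⌈348/221⌉=2 ⌈393/221⌉=2 ⌈438/221⌉=2 ⌈483/221⌉=3
  n=10…15: ⌈528/221⌉=3 ⌈573/221⌉=3 ⌈618/221⌉=3 ⌈663/221⌉=3 ⌈708/221⌉=4 ⌈753/221⌉=4
s_n = t_(n+1) − t_n for n = 0 … 14 gives
prefix = 000100001000010
slide a length-6 window over [0..5] … [9..14] (10 windows); first occurrence of each distinct factor:
  [  0..  5] 000100
  [  1..  6] 001000
  [  2..  7] 010000
  [  3..  8] 100001
  [  4..  9] 000010
  (the other 5 windows repeat one of these)
distinct factors: {000010, 000100, 001000, 010000, 100001}
count = 5  (Sturmian bound for length 6 is 7)


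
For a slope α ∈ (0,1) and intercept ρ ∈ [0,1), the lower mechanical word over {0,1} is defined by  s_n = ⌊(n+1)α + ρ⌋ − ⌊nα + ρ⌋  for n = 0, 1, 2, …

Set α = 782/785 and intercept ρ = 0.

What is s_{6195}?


1

(n+1)α + ρ = (6196·782) / 785 = 4845272/785
nα + ρ     = (6195·782) / 785 = 4844490/785
⌊4845272/785⌋ = 6172,  ⌊4844490/785⌋ = 6171
s_{6195} = 6172 − 6171 = 1


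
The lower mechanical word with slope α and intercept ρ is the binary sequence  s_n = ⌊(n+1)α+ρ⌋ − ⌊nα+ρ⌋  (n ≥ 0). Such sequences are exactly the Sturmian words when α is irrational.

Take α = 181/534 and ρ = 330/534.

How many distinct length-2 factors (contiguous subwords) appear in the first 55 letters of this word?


t_n = ⌊(n·181+330)/534⌋ for n = 0 … 55:
  n=0…9: ⌊330/534⌋=0 ⌊511/534⌋=0 ⌊692/534⌋=1 ⌊873/534⌋=1 ⌊1054/534⌋=1 ⌊1235/534⌋=2 ⌊1416/534⌋=2 ⌊1597/534⌋=2 ⌊1778/534⌋=3 ⌊1959/534⌋=3
  n=10…19: ⌊2140/534⌋=4 ⌊2321/534⌋=4 ⌊2502/534⌋=4 ⌊2683/534⌋=5 ⌊2864/534⌋=5 ⌊3045/534⌋=5 ⌊3226/534⌋=6 ⌊3407/534⌋=6 ⌊3588/534⌋=6 ⌊3769/534⌋=7
  n=20…29: ⌊3950/534⌋=7 ⌊4131/534⌋=7 ⌊4312/534⌋=8 ⌊4493/534⌋=8 ⌊4674/534⌋=8 ⌊4855/534⌋=9 ⌊5036/534⌋=9 ⌊5217/534⌋=9 ⌊5398/534⌋=10 ⌊5579/534⌋=10
  n=30…39: ⌊5760/534⌋=10 ⌊5941/534⌋=11 ⌊6122/534⌋=11 ⌊6303/534⌋=11 ⌊6484/534⌋=12 ⌊6665/534⌋=12 ⌊6846/534⌋=12 ⌊7027/534⌋=13 ⌊7208/534⌋=13 ⌊7389/534⌋=13
  n=40…49: ⌊7570/534⌋=14 ⌊7751/534⌋=14 ⌊7932/534⌋=14 ⌊8113/534⌋=15 ⌊8294/534⌋=15 ⌊8475/534⌋=15 ⌊8656/534⌋=16 ⌊8837/534⌋=16 ⌊9018/534⌋=16 ⌊9199/534⌋=17
  n=50…55: ⌊9380/534⌋=17 ⌊9561/534⌋=17 ⌊9742/534⌋=18 ⌊9923/534⌋=18 ⌊10104/534⌋=18 ⌊10285/534⌋=19
s_n = t_(n+1) − t_n for n = 0 … 54 gives
prefix = 0100100101001001001001001001001001001001001001001001001
slide a length-2 window over [0..1] … [53..54] (54 windows); first occurrence of each distinct factor:
  [  0..  1] 01
  [  1..  2] 10
  [  2..  3] 00
  (the other 51 windows repeat one of these)
distinct factors: {00, 01, 10}
count = 3  (Sturmian bound for length 2 is 3)

3


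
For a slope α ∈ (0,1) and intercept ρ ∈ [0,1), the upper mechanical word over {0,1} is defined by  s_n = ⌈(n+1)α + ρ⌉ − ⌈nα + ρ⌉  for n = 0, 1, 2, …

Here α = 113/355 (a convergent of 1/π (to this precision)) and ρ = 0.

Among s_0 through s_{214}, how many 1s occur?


69

#1s = Σ_{n=0}^{214} s_n = Σ_{n=0}^{214} (⌈(n+1)α+ρ⌉ − ⌈nα+ρ⌉)
the sum telescopes: every ⌈nα+ρ⌉ with 0 < n < 215 appears once with + and once with −, leaving ⌈215α+ρ⌉ − ⌈0·α+ρ⌉
215α + ρ = (215·113) / 355 = 24295/355
ρ = 0/355
⌈24295/355⌉ = 69,  ⌈0/355⌉ = 0
#1s = 69 − 0 = 69


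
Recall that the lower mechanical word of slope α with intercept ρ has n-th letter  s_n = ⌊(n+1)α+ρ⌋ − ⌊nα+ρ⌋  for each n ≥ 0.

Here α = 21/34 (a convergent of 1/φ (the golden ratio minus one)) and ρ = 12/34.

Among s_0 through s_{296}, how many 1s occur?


#1s = Σ_{n=0}^{296} s_n = Σ_{n=0}^{296} (⌊(n+1)α+ρ⌋ − ⌊nα+ρ⌋)
the sum telescopes: every ⌊nα+ρ⌋ with 0 < n < 297 appears once with + and once with −, leaving ⌊297α+ρ⌋ − ⌊0·α+ρ⌋
297α + ρ = (297·21 + 12) / 34 = 6249/34
ρ = 12/34
⌊6249/34⌋ = 183,  ⌊12/34⌋ = 0
#1s = 183 − 0 = 183

183


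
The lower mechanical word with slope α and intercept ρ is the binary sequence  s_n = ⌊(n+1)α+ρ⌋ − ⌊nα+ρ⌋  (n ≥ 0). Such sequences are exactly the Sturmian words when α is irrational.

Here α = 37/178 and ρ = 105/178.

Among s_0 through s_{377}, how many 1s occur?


#1s = Σ_{n=0}^{377} s_n = Σ_{n=0}^{377} (⌊(n+1)α+ρ⌋ − ⌊nα+ρ⌋)
the sum telescopes: every ⌊nα+ρ⌋ with 0 < n < 378 appears once with + and once with −, leaving ⌊378α+ρ⌋ − ⌊0·α+ρ⌋
378α + ρ = (378·37 + 105) / 178 = 14091/178
ρ = 105/178
⌊14091/178⌋ = 79,  ⌊105/178⌋ = 0
#1s = 79 − 0 = 79

79


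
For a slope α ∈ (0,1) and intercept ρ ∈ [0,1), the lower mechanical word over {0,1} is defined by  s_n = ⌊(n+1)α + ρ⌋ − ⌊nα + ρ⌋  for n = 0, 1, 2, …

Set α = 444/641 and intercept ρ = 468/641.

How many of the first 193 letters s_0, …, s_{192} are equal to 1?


134

#1s = Σ_{n=0}^{192} s_n = Σ_{n=0}^{192} (⌊(n+1)α+ρ⌋ − ⌊nα+ρ⌋)
the sum telescopes: every ⌊nα+ρ⌋ with 0 < n < 193 appears once with + and once with −, leaving ⌊193α+ρ⌋ − ⌊0·α+ρ⌋
193α + ρ = (193·444 + 468) / 641 = 86160/641
ρ = 468/641
⌊86160/641⌋ = 134,  ⌊468/641⌋ = 0
#1s = 134 − 0 = 134


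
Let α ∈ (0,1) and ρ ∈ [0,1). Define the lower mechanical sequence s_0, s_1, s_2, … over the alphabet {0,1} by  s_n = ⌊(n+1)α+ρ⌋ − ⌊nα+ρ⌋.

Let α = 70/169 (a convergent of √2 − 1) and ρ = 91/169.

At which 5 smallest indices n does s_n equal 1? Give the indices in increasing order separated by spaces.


n=0: ⌊161/169⌋−⌊91/169⌋ = 0−0 = 0
n=1: ⌊231/169⌋−⌊161/169⌋ = 1−0 = 1  ← one
n=2: ⌊301/169⌋−⌊231/169⌋ = 1−1 = 0
n=3: ⌊371/169⌋−⌊301/169⌋ = 2−1 = 1  ← one
n=4: ⌊441/169⌋−⌊371/169⌋ = 2−2 = 0
n=5: ⌊511/169⌋−⌊441/169⌋ = 3−2 = 1  ← one
n=6: ⌊581/169⌋−⌊511/169⌋ = 3−3 = 0
n=7: ⌊651/169⌋−⌊581/169⌋ = 3−3 = 0
n=8: ⌊721/169⌋−⌊651/169⌋ = 4−3 = 1  ← one
n=9: ⌊791/169⌋−⌊721/169⌋ = 4−4 = 0
n=10: ⌊861/169⌋−⌊791/169⌋ = 5−4 = 1  ← one
positions of the first 5 ones: 1 3 5 8 10

1 3 5 8 10


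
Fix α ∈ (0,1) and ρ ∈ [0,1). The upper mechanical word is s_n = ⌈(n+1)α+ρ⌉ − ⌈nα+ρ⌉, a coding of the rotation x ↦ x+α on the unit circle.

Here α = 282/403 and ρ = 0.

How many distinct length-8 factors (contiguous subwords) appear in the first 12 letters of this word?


t_n = ⌈(n·282)/403⌉ for n = 0 … 12:
  n=0…9: ⌈0/403⌉=0 ⌈282/403⌉=1 ⌈564/403⌉=2 ⌈846/403⌉=3 ⌈1128/403⌉=3 ⌈1410/403⌉=4 ⌈1692/403⌉=5 ⌈1974/403⌉=5 ⌈2256/403⌉=6 ⌈2538/403⌉=7
  n=10…12: ⌈2820/403⌉=7 ⌈3102/403⌉=8 ⌈3384/403⌉=9
s_n = t_(n+1) − t_n for n = 0 … 11 gives
prefix = 111011011011
slide a length-8 window over [0..7] … [4..11] (5 windows); first occurrence of each distinct factor:
  [  0..  7] 11101101
  [  1..  8] 11011011
  [  2..  9] 10110110
  [  3.. 10] 01101101
  (the other 1 window repeats one of these)
distinct factors: {01101101, 10110110, 11011011, 11101101}
count = 4  (Sturmian bound for length 8 is 9)

4


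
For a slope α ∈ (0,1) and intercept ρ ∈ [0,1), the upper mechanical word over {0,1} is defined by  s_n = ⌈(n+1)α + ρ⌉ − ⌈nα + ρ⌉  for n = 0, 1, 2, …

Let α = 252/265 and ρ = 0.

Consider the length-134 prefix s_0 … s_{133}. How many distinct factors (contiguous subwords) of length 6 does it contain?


t_n = ⌈(n·252)/265⌉ for n = 0 … 134:
  n=0…9: ⌈0/265⌉=0 ⌈252/265⌉=1 ⌈504/265⌉=2 ⌈756/265⌉=3 ⌈1008/265⌉=4 ⌈1260/265⌉=5 ⌈1512/265⌉=6 ⌈1764/265⌉=7 ⌈2016/265⌉=8 ⌈2268/265⌉=9
  n=10…19: ⌈2520/265⌉=10 ⌈2772/265⌉=11 ⌈3024/265⌉=12 ⌈3276/265⌉=13 ⌈3528/265⌉=14 ⌈3780/265⌉=15 ⌈4032/265⌉=16 ⌈4284/265⌉=17 ⌈4536/265⌉=18 ⌈4788/265⌉=19
  n=20…29: ⌈5040/265⌉=20 ⌈5292/265⌉=20 ⌈5544/265⌉=21 ⌈5796/265⌉=22 ⌈6048/265⌉=23 ⌈6300/265⌉=24 ⌈6552/265⌉=25 ⌈6804/265⌉=26 ⌈7056/265⌉=27 ⌈7308/265⌉=28
  n=30…39: ⌈7560/265⌉=29 ⌈7812/265⌉=30 ⌈8064/265⌉=31 ⌈8316/265⌉=32 ⌈8568/265⌉=33 ⌈8820/265⌉=34 ⌈9072/265⌉=35 ⌈9324/265⌉=36 ⌈9576/265⌉=37 ⌈9828/265⌉=38
  n=40…49: ⌈10080/265⌉=39 ⌈10332/265⌉=39 ⌈10584/265⌉=40 ⌈10836/265⌉=41 ⌈11088/265⌉=42 ⌈11340/265⌉=43 ⌈11592/265⌉=44 ⌈11844/265⌉=45 ⌈12096/265⌉=46 ⌈12348/265⌉=47
  n=50…59: ⌈12600/265⌉=48 ⌈12852/265⌉=49 ⌈13104/265⌉=50 ⌈13356/265⌉=51 ⌈13608/265⌉=52 ⌈13860/265⌉=53 ⌈14112/265⌉=54 ⌈14364/265⌉=55 ⌈14616/265⌉=56 ⌈14868/265⌉=57
  n=60…69: ⌈15120/265⌉=58 ⌈15372/265⌉=59 ⌈15624/265⌉=59 ⌈15876/265⌉=60 ⌈16128/265⌉=61 ⌈16380/265⌉=62 ⌈16632/265⌉=63 ⌈16884/265⌉=64 ⌈17136/265⌉=65 ⌈17388/265⌉=66
  n=70…79: ⌈17640/265⌉=67 ⌈17892/265⌉=68 ⌈18144/265⌉=69 ⌈18396/265⌉=70 ⌈18648/265⌉=71 ⌈18900/265⌉=72 ⌈19152/265⌉=73 ⌈19404/265⌉=74 ⌈19656/265⌉=75 ⌈19908/265⌉=76
  n=80…89: ⌈20160/265⌉=77 ⌈20412/265⌉=78 ⌈20664/265⌉=78 ⌈20916/265⌉=79 ⌈21168/265⌉=80 ⌈21420/265⌉=81 ⌈21672/265⌉=82 ⌈21924/265⌉=83 ⌈22176/265⌉=84 ⌈22428/265⌉=85
  n=90…99: ⌈22680/265⌉=86 ⌈22932/265⌉=87 ⌈23184/265⌉=88 ⌈23436/265⌉=89 ⌈23688/265⌉=90 ⌈23940/265⌉=91 ⌈24192/265⌉=92 ⌈24444/265⌉=93 ⌈24696/265⌉=94 ⌈24948/265⌉=95
  n=100…109: ⌈25200/265⌉=96 ⌈25452/265⌉=97 ⌈25704/265⌉=97 ⌈25956/265⌉=98 ⌈26208/265⌉=99 ⌈26460/265⌉=100 ⌈26712/265⌉=101 ⌈26964/265⌉=102 ⌈27216/265⌉=103 ⌈27468/265⌉=104
  n=110…119: ⌈27720/265⌉=105 ⌈27972/265⌉=106 ⌈28224/265⌉=107 ⌈28476/265⌉=108 ⌈28728/265⌉=109 ⌈28980/265⌉=110 ⌈29232/265⌉=111 ⌈29484/265⌉=112 ⌈29736/265⌉=113 ⌈29988/265⌉=114
  n=120…129: ⌈30240/265⌉=115 ⌈30492/265⌉=116 ⌈30744/265⌉=117 ⌈30996/265⌉=117 ⌈31248/265⌉=118 ⌈31500/265⌉=119 ⌈31752/265⌉=120 ⌈32004/265⌉=121 ⌈32256/265⌉=122 ⌈32508/265⌉=123
  n=130…134: ⌈32760/265⌉=124 ⌈33012/265⌉=125 ⌈33264/265⌉=126 ⌈33516/265⌉=127 ⌈33768/265⌉=128
s_n = t_(n+1) − t_n for n = 0 … 133 gives
prefix = 11111111111111111111011111111111111111110111111111111111111110111111111111111111101111111111111111111011111111111111111111011111111111
slide a length-6 window over [0..5] … [128..133] (129 windows); first occurrence of each distinct factor:
  [  0..  5] 111111
  [ 15.. 20] 111110
  [ 16.. 21] 111101
  [ 17.. 22] 111011
  [ 18.. 23] 110111
  [ 19.. 24] 101111
  [ 20.. 25] 011111
  (the other 122 windows repeat one of these)
distinct factors: {011111, 101111, 110111, 111011, 111101, 111110, 111111}
count = 7  (Sturmian bound for length 6 is 7)

7


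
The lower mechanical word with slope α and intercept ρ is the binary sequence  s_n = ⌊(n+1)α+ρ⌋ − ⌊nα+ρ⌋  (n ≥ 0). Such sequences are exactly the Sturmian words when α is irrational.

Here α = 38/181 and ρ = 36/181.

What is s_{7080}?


0

(n+1)α + ρ = (7081·38 + 36) / 181 = 269114/181
nα + ρ     = (7080·38 + 36) / 181 = 269076/181
⌊269114/181⌋ = 1486,  ⌊269076/181⌋ = 1486
s_{7080} = 1486 − 1486 = 0


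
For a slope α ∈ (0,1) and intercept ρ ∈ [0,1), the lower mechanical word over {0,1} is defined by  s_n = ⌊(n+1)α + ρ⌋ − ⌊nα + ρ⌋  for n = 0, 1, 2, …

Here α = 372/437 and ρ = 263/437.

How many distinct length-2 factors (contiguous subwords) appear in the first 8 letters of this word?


t_n = ⌊(n·372+263)/437⌋ for n = 0 … 8:
  n=0…8: ⌊263/437⌋=0 ⌊635/437⌋=1 ⌊1007/437⌋=2 ⌊1379/437⌋=3 ⌊1751/437⌋=4 ⌊2123/437⌋=4 ⌊2495/437⌋=5 ⌊2867/437⌋=6 ⌊3239/437⌋=7
s_n = t_(n+1) − t_n for n = 0 … 7 gives
prefix = 11110111
slide a length-2 window over [0..1] … [6..7] (7 windows); first occurrence of each distinct factor:
  [  0..  1] 11
  [  3..  4] 10
  [  4..  5] 01
  (the other 4 windows repeat one of these)
distinct factors: {01, 10, 11}
count = 3  (Sturmian bound for length 2 is 3)

3


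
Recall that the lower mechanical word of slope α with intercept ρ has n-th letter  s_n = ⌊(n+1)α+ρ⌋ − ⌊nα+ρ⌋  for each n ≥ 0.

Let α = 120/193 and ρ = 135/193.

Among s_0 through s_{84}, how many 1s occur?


#1s = Σ_{n=0}^{84} s_n = Σ_{n=0}^{84} (⌊(n+1)α+ρ⌋ − ⌊nα+ρ⌋)
the sum telescopes: every ⌊nα+ρ⌋ with 0 < n < 85 appears once with + and once with −, leaving ⌊85α+ρ⌋ − ⌊0·α+ρ⌋
85α + ρ = (85·120 + 135) / 193 = 10335/193
ρ = 135/193
⌊10335/193⌋ = 53,  ⌊135/193⌋ = 0
#1s = 53 − 0 = 53

53


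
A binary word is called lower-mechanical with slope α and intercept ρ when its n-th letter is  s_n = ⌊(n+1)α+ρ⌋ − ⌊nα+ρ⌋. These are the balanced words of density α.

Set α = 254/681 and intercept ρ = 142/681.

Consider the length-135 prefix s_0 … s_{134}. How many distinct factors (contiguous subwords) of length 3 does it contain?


4

t_n = ⌊(n·254+142)/681⌋ for n = 0 … 135:
  n=0…9: ⌊142/681⌋=0 ⌊396/681⌋=0 ⌊650/681⌋=0 ⌊904/681⌋=1 ⌊1158/681⌋=1 ⌊1412/681⌋=2 ⌊1666/681⌋=2 ⌊1920/681⌋=2 ⌊2174/681⌋=3 ⌊2428/681⌋=3
  n=10…19: ⌊2682/681⌋=3 ⌊2936/681⌋=4 ⌊3190/681⌋=4 ⌊3444/681⌋=5 ⌊3698/681⌋=5 ⌊3952/681⌋=5 ⌊4206/681⌋=6 ⌊4460/681⌋=6 ⌊4714/681⌋=6 ⌊4968/681⌋=7
  n=20…29: ⌊5222/681⌋=7 ⌊5476/681⌋=8 ⌊5730/681⌋=8 ⌊5984/681⌋=8 ⌊6238/681⌋=9 ⌊6492/681⌋=9 ⌊6746/681⌋=9 ⌊7000/681⌋=10 ⌊7254/681⌋=10 ⌊7508/681⌋=11
  n=30…39: ⌊7762/681⌋=11 ⌊8016/681⌋=11 ⌊8270/681⌋=12 ⌊8524/681⌋=12 ⌊8778/681⌋=12 ⌊9032/681⌋=13 ⌊9286/681⌋=13 ⌊9540/681⌋=14 ⌊9794/681⌋=14 ⌊10048/681⌋=14
  n=40…49: ⌊10302/681⌋=15 ⌊10556/681⌋=15 ⌊10810/681⌋=15 ⌊11064/681⌋=16 ⌊11318/681⌋=16 ⌊11572/681⌋=16 ⌊11826/681⌋=17 ⌊12080/681⌋=17 ⌊12334/681⌋=18 ⌊12588/681⌋=18
  n=50…59: ⌊12842/681⌋=18 ⌊13096/681⌋=19 ⌊13350/681⌋=19 ⌊13604/681⌋=19 ⌊13858/681⌋=20 ⌊14112/681⌋=20 ⌊14366/681⌋=21 ⌊14620/681⌋=21 ⌊14874/681⌋=21 ⌊15128/681⌋=22
  n=60…69: ⌊15382/681⌋=22 ⌊15636/681⌋=22 ⌊15890/681⌋=23 ⌊16144/681⌋=23 ⌊16398/681⌋=24 ⌊16652/681⌋=24 ⌊16906/681⌋=24 ⌊17160/681⌋=25 ⌊17414/681⌋=25 ⌊17668/681⌋=25
  n=70…79: ⌊17922/681⌋=26 ⌊18176/681⌋=26 ⌊18430/681⌋=27 ⌊18684/681⌋=27 ⌊18938/681⌋=27 ⌊19192/681⌋=28 ⌊19446/681⌋=28 ⌊19700/681⌋=28 ⌊19954/681⌋=29 ⌊20208/681⌋=29
  n=80…89: ⌊20462/681⌋=30 ⌊20716/681⌋=30 ⌊20970/681⌋=30 ⌊21224/681⌋=31 ⌊21478/681⌋=31 ⌊21732/681⌋=31 ⌊21986/681⌋=32 ⌊22240/681⌋=32 ⌊22494/681⌋=33 ⌊22748/681⌋=33
  n=90…99: ⌊23002/681⌋=33 ⌊23256/681⌋=34 ⌊23510/681⌋=34 ⌊23764/681⌋=34 ⌊24018/681⌋=35 ⌊24272/681⌋=35 ⌊24526/681⌋=36 ⌊24780/681⌋=36 ⌊25034/681⌋=36 ⌊25288/681⌋=37
  n=100…109: ⌊25542/681⌋=37 ⌊25796/681⌋=37 ⌊26050/681⌋=38 ⌊26304/681⌋=38 ⌊26558/681⌋=38 ⌊26812/681⌋=39 ⌊27066/681⌋=39 ⌊27320/681⌋=40 ⌊27574/681⌋=40 ⌊27828/681⌋=40
  n=110…119: ⌊28082/681⌋=41 ⌊28336/681⌋=41 ⌊28590/681⌋=41 ⌊28844/681⌋=42 ⌊29098/681⌋=42 ⌊29352/681⌋=43 ⌊29606/681⌋=43 ⌊29860/681⌋=43 ⌊30114/681⌋=44 ⌊30368/681⌋=44
  n=120…129: ⌊30622/681⌋=44 ⌊30876/681⌋=45 ⌊31130/681⌋=45 ⌊31384/681⌋=46 ⌊31638/681⌋=46 ⌊31892/681⌋=46 ⌊32146/681⌋=47 ⌊32400/681⌋=47 ⌊32654/681⌋=47 ⌊32908/681⌋=48
  n=130…135: ⌊33162/681⌋=48 ⌊33416/681⌋=49 ⌊33670/681⌋=49 ⌊33924/681⌋=49 ⌊34178/681⌋=50 ⌊34432/681⌋=50
s_n = t_(n+1) − t_n for n = 0 … 134 gives
prefix = 001010010010100100101001001010010010100100100101001001010010010100100101001001010010010100100101001001001010010010100100101001001010010
slide a length-3 window over [0..2] … [132..134] (133 windows); first occurrence of each distinct factor:
  [  0..  2] 001
  [  1..  3] 010
  [  2..  4] 101
  [  4..  6] 100
  (the other 129 windows repeat one of these)
distinct factors: {001, 010, 100, 101}
count = 4  (Sturmian bound for length 3 is 4)


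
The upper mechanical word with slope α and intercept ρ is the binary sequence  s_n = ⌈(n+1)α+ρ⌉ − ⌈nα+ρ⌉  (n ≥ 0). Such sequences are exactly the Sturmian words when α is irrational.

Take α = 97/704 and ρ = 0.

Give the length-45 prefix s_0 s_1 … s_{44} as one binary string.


100000010000001000000100000001000000100000010

n=0: ⌈(1·97)/704⌉ − ⌈(0·97)/704⌉ = ⌈97/704⌉ − ⌈0/704⌉ = 1 − 0 = 1
n=1: ⌈(2·97)/704⌉ − ⌈(1·97)/704⌉ = ⌈194/704⌉ − ⌈97/704⌉ = 1 − 1 = 0
n=2: ⌈(3·97)/704⌉ − ⌈(2·97)/704⌉ = ⌈291/704⌉ − ⌈194/704⌉ = 1 − 1 = 0
n=3: ⌈(4·97)/704⌉ − ⌈(3·97)/704⌉ = ⌈388/704⌉ − ⌈291/704⌉ = 1 − 1 = 0
n=4: ⌈(5·97)/704⌉ − ⌈(4·97)/704⌉ = ⌈485/704⌉ − ⌈388/704⌉ = 1 − 1 = 0
n=5: ⌈(6·97)/704⌉ − ⌈(5·97)/704⌉ = ⌈582/704⌉ − ⌈485/704⌉ = 1 − 1 = 0
n=6: ⌈(7·97)/704⌉ − ⌈(6·97)/704⌉ = ⌈679/704⌉ − ⌈582/704⌉ = 1 − 1 = 0
n=7: ⌈(8·97)/704⌉ − ⌈(7·97)/704⌉ = ⌈776/704⌉ − ⌈679/704⌉ = 2 − 1 = 1
n=8: ⌈(9·97)/704⌉ − ⌈(8·97)/704⌉ = ⌈873/704⌉ − ⌈776/704⌉ = 2 − 2 = 0
n=9: ⌈(10·97)/704⌉ − ⌈(9·97)/704⌉ = ⌈970/704⌉ − ⌈873/704⌉ = 2 − 2 = 0
n=10: ⌈(11·97)/704⌉ − ⌈(10·97)/704⌉ = ⌈1067/704⌉ − ⌈970/704⌉ = 2 − 2 = 0
n=11: ⌈(12·97)/704⌉ − ⌈(11·97)/704⌉ = ⌈1164/704⌉ − ⌈1067/704⌉ = 2 − 2 = 0
n=12: ⌈(13·97)/704⌉ − ⌈(12·97)/704⌉ = ⌈1261/704⌉ − ⌈1164/704⌉ = 2 − 2 = 0
n=13: ⌈(14·97)/704⌉ − ⌈(13·97)/704⌉ = ⌈1358/704⌉ − ⌈1261/704⌉ = 2 − 2 = 0
n=14: ⌈(15·97)/704⌉ − ⌈(14·97)/704⌉ = ⌈1455/704⌉ − ⌈1358/704⌉ = 3 − 2 = 1
n=15: ⌈(16·97)/704⌉ − ⌈(15·97)/704⌉ = ⌈1552/704⌉ − ⌈1455/704⌉ = 3 − 3 = 0
n=16: ⌈(17·97)/704⌉ − ⌈(16·97)/704⌉ = ⌈1649/704⌉ − ⌈1552/704⌉ = 3 − 3 = 0
n=17: ⌈(18·97)/704⌉ − ⌈(17·97)/704⌉ = ⌈1746/704⌉ − ⌈1649/704⌉ = 3 − 3 = 0
n=18: ⌈(19·97)/704⌉ − ⌈(18·97)/704⌉ = ⌈1843/704⌉ − ⌈1746/704⌉ = 3 − 3 = 0
n=19: ⌈(20·97)/704⌉ − ⌈(19·97)/704⌉ = ⌈1940/704⌉ − ⌈1843/704⌉ = 3 − 3 = 0
n=20: ⌈(21·97)/704⌉ − ⌈(20·97)/704⌉ = ⌈2037/704⌉ − ⌈1940/704⌉ = 3 − 3 = 0
n=21: ⌈(22·97)/704⌉ − ⌈(21·97)/704⌉ = ⌈2134/704⌉ − ⌈2037/704⌉ = 4 − 3 = 1
n=22: ⌈(23·97)/704⌉ − ⌈(22·97)/704⌉ = ⌈2231/704⌉ − ⌈2134/704⌉ = 4 − 4 = 0
n=23: ⌈(24·97)/704⌉ − ⌈(23·97)/704⌉ = ⌈2328/704⌉ − ⌈2231/704⌉ = 4 − 4 = 0
n=24: ⌈(25·97)/704⌉ − ⌈(24·97)/704⌉ = ⌈2425/704⌉ − ⌈2328/704⌉ = 4 − 4 = 0
n=25: ⌈(26·97)/704⌉ − ⌈(25·97)/704⌉ = ⌈2522/704⌉ − ⌈2425/704⌉ = 4 − 4 = 0
n=26: ⌈(27·97)/704⌉ − ⌈(26·97)/704⌉ = ⌈2619/704⌉ − ⌈2522/704⌉ = 4 − 4 = 0
n=27: ⌈(28·97)/704⌉ − ⌈(27·97)/704⌉ = ⌈2716/704⌉ − ⌈2619/704⌉ = 4 − 4 = 0
n=28: ⌈(29·97)/704⌉ − ⌈(28·97)/704⌉ = ⌈2813/704⌉ − ⌈2716/704⌉ = 4 − 4 = 0
n=29: ⌈(30·97)/704⌉ − ⌈(29·97)/704⌉ = ⌈2910/704⌉ − ⌈2813/704⌉ = 5 − 4 = 1
n=30: ⌈(31·97)/704⌉ − ⌈(30·97)/704⌉ = ⌈3007/704⌉ − ⌈2910/704⌉ = 5 − 5 = 0
n=31: ⌈(32·97)/704⌉ − ⌈(31·97)/704⌉ = ⌈3104/704⌉ − ⌈3007/704⌉ = 5 − 5 = 0
n=32: ⌈(33·97)/704⌉ − ⌈(32·97)/704⌉ = ⌈3201/704⌉ − ⌈3104/704⌉ = 5 − 5 = 0
n=33: ⌈(34·97)/704⌉ − ⌈(33·97)/704⌉ = ⌈3298/704⌉ − ⌈3201/704⌉ = 5 − 5 = 0
n=34: ⌈(35·97)/704⌉ − ⌈(34·97)/704⌉ = ⌈3395/704⌉ − ⌈3298/704⌉ = 5 − 5 = 0
n=35: ⌈(36·97)/704⌉ − ⌈(35·97)/704⌉ = ⌈3492/704⌉ − ⌈3395/704⌉ = 5 − 5 = 0
n=36: ⌈(37·97)/704⌉ − ⌈(36·97)/704⌉ = ⌈3589/704⌉ − ⌈3492/704⌉ = 6 − 5 = 1
n=37: ⌈(38·97)/704⌉ − ⌈(37·97)/704⌉ = ⌈3686/704⌉ − ⌈3589/704⌉ = 6 − 6 = 0
n=38: ⌈(39·97)/704⌉ − ⌈(38·97)/704⌉ = ⌈3783/704⌉ − ⌈3686/704⌉ = 6 − 6 = 0
n=39: ⌈(40·97)/704⌉ − ⌈(39·97)/704⌉ = ⌈3880/704⌉ − ⌈3783/704⌉ = 6 − 6 = 0
n=40: ⌈(41·97)/704⌉ − ⌈(40·97)/704⌉ = ⌈3977/704⌉ − ⌈3880/704⌉ = 6 − 6 = 0
n=41: ⌈(42·97)/704⌉ − ⌈(41·97)/704⌉ = ⌈4074/704⌉ − ⌈3977/704⌉ = 6 − 6 = 0
n=42: ⌈(43·97)/704⌉ − ⌈(42·97)/704⌉ = ⌈4171/704⌉ − ⌈4074/704⌉ = 6 − 6 = 0
n=43: ⌈(44·97)/704⌉ − ⌈(43·97)/704⌉ = ⌈4268/704⌉ − ⌈4171/704⌉ = 7 − 6 = 1
n=44: ⌈(45·97)/704⌉ − ⌈(44·97)/704⌉ = ⌈4365/704⌉ − ⌈4268/704⌉ = 7 − 7 = 0


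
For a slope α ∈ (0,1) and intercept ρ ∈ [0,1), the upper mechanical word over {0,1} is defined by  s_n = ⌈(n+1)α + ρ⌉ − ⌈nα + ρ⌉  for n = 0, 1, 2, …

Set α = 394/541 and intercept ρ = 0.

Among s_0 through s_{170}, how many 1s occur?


125

#1s = Σ_{n=0}^{170} s_n = Σ_{n=0}^{170} (⌈(n+1)α+ρ⌉ − ⌈nα+ρ⌉)
the sum telescopes: every ⌈nα+ρ⌉ with 0 < n < 171 appears once with + and once with −, leaving ⌈171α+ρ⌉ − ⌈0·α+ρ⌉
171α + ρ = (171·394) / 541 = 67374/541
ρ = 0/541
⌈67374/541⌉ = 125,  ⌈0/541⌉ = 0
#1s = 125 − 0 = 125


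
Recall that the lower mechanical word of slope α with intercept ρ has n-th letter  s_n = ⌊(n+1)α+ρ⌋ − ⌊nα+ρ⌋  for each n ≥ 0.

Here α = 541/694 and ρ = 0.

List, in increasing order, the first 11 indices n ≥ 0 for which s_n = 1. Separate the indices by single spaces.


n=0: ⌊541/694⌋−⌊0/694⌋ = 0−0 = 0
n=1: ⌊1082/694⌋−⌊541/694⌋ = 1−0 = 1  ← one
n=2: ⌊1623/694⌋−⌊1082/694⌋ = 2−1 = 1  ← one
n=3: ⌊2164/694⌋−⌊1623/694⌋ = 3−2 = 1  ← one
n=4: ⌊2705/694⌋−⌊2164/694⌋ = 3−3 = 0
n=5: ⌊3246/694⌋−⌊2705/694⌋ = 4−3 = 1  ← one
n=6: ⌊3787/694⌋−⌊3246/694⌋ = 5−4 = 1  ← one
n=7: ⌊4328/694⌋−⌊3787/694⌋ = 6−5 = 1  ← one
n=8: ⌊4869/694⌋−⌊4328/694⌋ = 7−6 = 1  ← one
n=9: ⌊5410/694⌋−⌊4869/694⌋ = 7−7 = 0
n=10: ⌊5951/694⌋−⌊5410/694⌋ = 8−7 = 1  ← one
n=11: ⌊6492/694⌋−⌊5951/694⌋ = 9−8 = 1  ← one
n=12: ⌊7033/694⌋−⌊6492/694⌋ = 10−9 = 1  ← one
n=13: ⌊7574/694⌋−⌊7033/694⌋ = 10−10 = 0
n=14: ⌊8115/694⌋−⌊7574/694⌋ = 11−10 = 1  ← one
positions of the first 11 ones: 1 2 3 5 6 7 8 10 11 12 14

1 2 3 5 6 7 8 10 11 12 14


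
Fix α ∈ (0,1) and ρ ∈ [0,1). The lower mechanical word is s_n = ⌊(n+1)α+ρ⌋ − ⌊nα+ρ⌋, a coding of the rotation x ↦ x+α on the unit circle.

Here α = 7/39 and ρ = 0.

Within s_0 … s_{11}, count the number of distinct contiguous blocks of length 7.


6

t_n = ⌊(n·7)/39⌋ for n = 0 … 12:
  n=0…9: ⌊0/39⌋=0 ⌊7/39⌋=0 ⌊14/39⌋=0 ⌊21/39⌋=0 ⌊28/39⌋=0 ⌊35/39⌋=0 ⌊42/39⌋=1 ⌊49/39⌋=1 ⌊56/39⌋=1 ⌊63/39⌋=1
  n=10…12: ⌊70/39⌋=1 ⌊77/39⌋=1 ⌊84/39⌋=2
s_n = t_(n+1) − t_n for n = 0 … 11 gives
prefix = 000001000001
slide a length-7 window over [0..6] … [5..11] (6 windows); first occurrence of each distinct factor:
  [  0..  6] 0000010
  [  1..  7] 0000100
  [  2..  8] 0001000
  [  3..  9] 0010000
  [  4.. 10] 0100000
  [  5.. 11] 1000001
distinct factors: {0000010, 0000100, 0001000, 0010000, 0100000, 1000001}
count = 6  (Sturmian bound for length 7 is 8)


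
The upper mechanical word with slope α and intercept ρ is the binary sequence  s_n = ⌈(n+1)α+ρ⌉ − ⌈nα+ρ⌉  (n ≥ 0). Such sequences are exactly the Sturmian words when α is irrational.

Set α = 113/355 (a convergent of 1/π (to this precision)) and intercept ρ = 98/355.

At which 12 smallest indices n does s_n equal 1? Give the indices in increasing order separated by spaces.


n=0: ⌈211/355⌉−⌈98/355⌉ = 1−1 = 0
n=1: ⌈324/355⌉−⌈211/355⌉ = 1−1 = 0
n=2: ⌈437/355⌉−⌈324/355⌉ = 2−1 = 1  ← one
n=3: ⌈550/355⌉−⌈437/355⌉ = 2−2 = 0
n=4: ⌈663/355⌉−⌈550/355⌉ = 2−2 = 0
n=5: ⌈776/355⌉−⌈663/355⌉ = 3−2 = 1  ← one
n=6: ⌈889/355⌉−⌈776/355⌉ = 3−3 = 0
n=7: ⌈1002/355⌉−⌈889/355⌉ = 3−3 = 0
n=8: ⌈1115/355⌉−⌈1002/355⌉ = 4−3 = 1  ← one
n=9: ⌈1228/355⌉−⌈1115/355⌉ = 4−4 = 0
n=10: ⌈1341/355⌉−⌈1228/355⌉ = 4−4 = 0
n=11: ⌈1454/355⌉−⌈1341/355⌉ = 5−4 = 1  ← one
n=12: ⌈1567/355⌉−⌈1454/355⌉ = 5−5 = 0
n=13: ⌈1680/355⌉−⌈1567/355⌉ = 5−5 = 0
n=14: ⌈1793/355⌉−⌈1680/355⌉ = 6−5 = 1  ← one
n=15: ⌈1906/355⌉−⌈1793/355⌉ = 6−6 = 0
n=16: ⌈2019/355⌉−⌈1906/355⌉ = 6−6 = 0
n=17: ⌈2132/355⌉−⌈2019/355⌉ = 7−6 = 1  ← one
n=18: ⌈2245/355⌉−⌈2132/355⌉ = 7−7 = 0
n=19: ⌈2358/355⌉−⌈2245/355⌉ = 7−7 = 0
n=20: ⌈2471/355⌉−⌈2358/355⌉ = 7−7 = 0
n=21: ⌈2584/355⌉−⌈2471/355⌉ = 8−7 = 1  ← one
n=22: ⌈2697/355⌉−⌈2584/355⌉ = 8−8 = 0
n=23: ⌈2810/355⌉−⌈2697/355⌉ = 8−8 = 0
n=24: ⌈2923/355⌉−⌈2810/355⌉ = 9−8 = 1  ← one
n=25: ⌈3036/355⌉−⌈2923/355⌉ = 9−9 = 0
n=26: ⌈3149/355⌉−⌈3036/355⌉ = 9−9 = 0
n=27: ⌈3262/355⌉−⌈3149/355⌉ = 10−9 = 1  ← one
n=28: ⌈3375/355⌉−⌈3262/355⌉ = 10−10 = 0
n=29: ⌈3488/355⌉−⌈3375/355⌉ = 10−10 = 0
n=30: ⌈3601/355⌉−⌈3488/355⌉ = 11−10 = 1  ← one
n=31: ⌈3714/355⌉−⌈3601/355⌉ = 11−11 = 0
n=32: ⌈3827/355⌉−⌈3714/355⌉ = 11−11 = 0
n=33: ⌈3940/355⌉−⌈3827/355⌉ = 12−11 = 1  ← one
n=34: ⌈4053/355⌉−⌈3940/355⌉ = 12−12 = 0
n=35: ⌈4166/355⌉−⌈4053/355⌉ = 12−12 = 0
n=36: ⌈4279/355⌉−⌈4166/355⌉ = 13−12 = 1  ← one
positions of the first 12 ones: 2 5 8 11 14 17 21 24 27 30 33 36

2 5 8 11 14 17 21 24 27 30 33 36


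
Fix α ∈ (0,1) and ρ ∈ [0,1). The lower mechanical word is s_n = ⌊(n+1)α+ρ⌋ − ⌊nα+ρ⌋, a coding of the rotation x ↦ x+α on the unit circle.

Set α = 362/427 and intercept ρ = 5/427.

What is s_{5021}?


1

(n+1)α + ρ = (5022·362 + 5) / 427 = 1817969/427
nα + ρ     = (5021·362 + 5) / 427 = 1817607/427
⌊1817969/427⌋ = 4257,  ⌊1817607/427⌋ = 4256
s_{5021} = 4257 − 4256 = 1


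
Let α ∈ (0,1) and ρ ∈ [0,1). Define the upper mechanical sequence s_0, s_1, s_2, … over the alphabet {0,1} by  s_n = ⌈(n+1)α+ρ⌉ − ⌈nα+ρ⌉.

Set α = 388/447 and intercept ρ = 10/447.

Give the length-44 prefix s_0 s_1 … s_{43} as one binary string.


n=0: ⌈(1·388+10)/447⌉ − ⌈(0·388+10)/447⌉ = ⌈398/447⌉ − ⌈10/447⌉ = 1 − 1 = 0
n=1: ⌈(2·388+10)/447⌉ − ⌈(1·388+10)/447⌉ = ⌈786/447⌉ − ⌈398/447⌉ = 2 − 1 = 1
n=2: ⌈(3·388+10)/447⌉ − ⌈(2·388+10)/447⌉ = ⌈1174/447⌉ − ⌈786/447⌉ = 3 − 2 = 1
n=3: ⌈(4·388+10)/447⌉ − ⌈(3·388+10)/447⌉ = ⌈1562/447⌉ − ⌈1174/447⌉ = 4 − 3 = 1
n=4: ⌈(5·388+10)/447⌉ − ⌈(4·388+10)/447⌉ = ⌈1950/447⌉ − ⌈1562/447⌉ = 5 − 4 = 1
n=5: ⌈(6·388+10)/447⌉ − ⌈(5·388+10)/447⌉ = ⌈2338/447⌉ − ⌈1950/447⌉ = 6 − 5 = 1
n=6: ⌈(7·388+10)/447⌉ − ⌈(6·388+10)/447⌉ = ⌈2726/447⌉ − ⌈2338/447⌉ = 7 − 6 = 1
n=7: ⌈(8·388+10)/447⌉ − ⌈(7·388+10)/447⌉ = ⌈3114/447⌉ − ⌈2726/447⌉ = 7 − 7 = 0
n=8: ⌈(9·388+10)/447⌉ − ⌈(8·388+10)/447⌉ = ⌈3502/447⌉ − ⌈3114/447⌉ = 8 − 7 = 1
n=9: ⌈(10·388+10)/447⌉ − ⌈(9·388+10)/447⌉ = ⌈3890/447⌉ − ⌈3502/447⌉ = 9 − 8 = 1
n=10: ⌈(11·388+10)/447⌉ − ⌈(10·388+10)/447⌉ = ⌈4278/447⌉ − ⌈3890/447⌉ = 10 − 9 = 1
n=11: ⌈(12·388+10)/447⌉ − ⌈(11·388+10)/447⌉ = ⌈4666/447⌉ − ⌈4278/447⌉ = 11 − 10 = 1
n=12: ⌈(13·388+10)/447⌉ − ⌈(12·388+10)/447⌉ = ⌈5054/447⌉ − ⌈4666/447⌉ = 12 − 11 = 1
n=13: ⌈(14·388+10)/447⌉ − ⌈(13·388+10)/447⌉ = ⌈5442/447⌉ − ⌈5054/447⌉ = 13 − 12 = 1
n=14: ⌈(15·388+10)/447⌉ − ⌈(14·388+10)/447⌉ = ⌈5830/447⌉ − ⌈5442/447⌉ = 14 − 13 = 1
n=15: ⌈(16·388+10)/447⌉ − ⌈(15·388+10)/447⌉ = ⌈6218/447⌉ − ⌈5830/447⌉ = 14 − 14 = 0
n=16: ⌈(17·388+10)/447⌉ − ⌈(16·388+10)/447⌉ = ⌈6606/447⌉ − ⌈6218/447⌉ = 15 − 14 = 1
n=17: ⌈(18·388+10)/447⌉ − ⌈(17·388+10)/447⌉ = ⌈6994/447⌉ − ⌈6606/447⌉ = 16 − 15 = 1
n=18: ⌈(19·388+10)/447⌉ − ⌈(18·388+10)/447⌉ = ⌈7382/447⌉ − ⌈6994/447⌉ = 17 − 16 = 1
n=19: ⌈(20·388+10)/447⌉ − ⌈(19·388+10)/447⌉ = ⌈7770/447⌉ − ⌈7382/447⌉ = 18 − 17 = 1
n=20: ⌈(21·388+10)/447⌉ − ⌈(20·388+10)/447⌉ = ⌈8158/447⌉ − ⌈7770/447⌉ = 19 − 18 = 1
n=21: ⌈(22·388+10)/447⌉ − ⌈(21·388+10)/447⌉ = ⌈8546/447⌉ − ⌈8158/447⌉ = 20 − 19 = 1
n=22: ⌈(23·388+10)/447⌉ − ⌈(22·388+10)/447⌉ = ⌈8934/447⌉ − ⌈8546/447⌉ = 20 − 20 = 0
n=23: ⌈(24·388+10)/447⌉ − ⌈(23·388+10)/447⌉ = ⌈9322/447⌉ − ⌈8934/447⌉ = 21 − 20 = 1
n=24: ⌈(25·388+10)/447⌉ − ⌈(24·388+10)/447⌉ = ⌈9710/447⌉ − ⌈9322/447⌉ = 22 − 21 = 1
n=25: ⌈(26·388+10)/447⌉ − ⌈(25·388+10)/447⌉ = ⌈10098/447⌉ − ⌈9710/447⌉ = 23 − 22 = 1
n=26: ⌈(27·388+10)/447⌉ − ⌈(26·388+10)/447⌉ = ⌈10486/447⌉ − ⌈10098/447⌉ = 24 − 23 = 1
n=27: ⌈(28·388+10)/447⌉ − ⌈(27·388+10)/447⌉ = ⌈10874/447⌉ − ⌈10486/447⌉ = 25 − 24 = 1
n=28: ⌈(29·388+10)/447⌉ − ⌈(28·388+10)/447⌉ = ⌈11262/447⌉ − ⌈10874/447⌉ = 26 − 25 = 1
n=29: ⌈(30·388+10)/447⌉ − ⌈(29·388+10)/447⌉ = ⌈11650/447⌉ − ⌈11262/447⌉ = 27 − 26 = 1
n=30: ⌈(31·388+10)/447⌉ − ⌈(30·388+10)/447⌉ = ⌈12038/447⌉ − ⌈11650/447⌉ = 27 − 27 = 0
n=31: ⌈(32·388+10)/447⌉ − ⌈(31·388+10)/447⌉ = ⌈12426/447⌉ − ⌈12038/447⌉ = 28 − 27 = 1
n=32: ⌈(33·388+10)/447⌉ − ⌈(32·388+10)/447⌉ = ⌈12814/447⌉ − ⌈12426/447⌉ = 29 − 28 = 1
n=33: ⌈(34·388+10)/447⌉ − ⌈(33·388+10)/447⌉ = ⌈13202/447⌉ − ⌈12814/447⌉ = 30 − 29 = 1
n=34: ⌈(35·388+10)/447⌉ − ⌈(34·388+10)/447⌉ = ⌈13590/447⌉ − ⌈13202/447⌉ = 31 − 30 = 1
n=35: ⌈(36·388+10)/447⌉ − ⌈(35·388+10)/447⌉ = ⌈13978/447⌉ − ⌈13590/447⌉ = 32 − 31 = 1
n=36: ⌈(37·388+10)/447⌉ − ⌈(36·388+10)/447⌉ = ⌈14366/447⌉ − ⌈13978/447⌉ = 33 − 32 = 1
n=37: ⌈(38·388+10)/447⌉ − ⌈(37·388+10)/447⌉ = ⌈14754/447⌉ − ⌈14366/447⌉ = 34 − 33 = 1
n=38: ⌈(39·388+10)/447⌉ − ⌈(38·388+10)/447⌉ = ⌈15142/447⌉ − ⌈14754/447⌉ = 34 − 34 = 0
n=39: ⌈(40·388+10)/447⌉ − ⌈(39·388+10)/447⌉ = ⌈15530/447⌉ − ⌈15142/447⌉ = 35 − 34 = 1
n=40: ⌈(41·388+10)/447⌉ − ⌈(40·388+10)/447⌉ = ⌈15918/447⌉ − ⌈15530/447⌉ = 36 − 35 = 1
n=41: ⌈(42·388+10)/447⌉ − ⌈(41·388+10)/447⌉ = ⌈16306/447⌉ − ⌈15918/447⌉ = 37 − 36 = 1
n=42: ⌈(43·388+10)/447⌉ − ⌈(42·388+10)/447⌉ = ⌈16694/447⌉ − ⌈16306/447⌉ = 38 − 37 = 1
n=43: ⌈(44·388+10)/447⌉ − ⌈(43·388+10)/447⌉ = ⌈17082/447⌉ − ⌈16694/447⌉ = 39 − 38 = 1

01111110111111101111110111111101111111011111


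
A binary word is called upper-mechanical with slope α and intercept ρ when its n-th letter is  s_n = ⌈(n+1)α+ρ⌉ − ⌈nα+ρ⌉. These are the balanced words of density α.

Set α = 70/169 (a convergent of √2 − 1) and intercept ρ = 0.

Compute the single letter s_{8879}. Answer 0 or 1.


(n+1)α + ρ = (8880·70) / 169 = 621600/169
nα + ρ     = (8879·70) / 169 = 621530/169
⌈621600/169⌉ = 3679,  ⌈621530/169⌉ = 3678
s_{8879} = 3679 − 3678 = 1

1


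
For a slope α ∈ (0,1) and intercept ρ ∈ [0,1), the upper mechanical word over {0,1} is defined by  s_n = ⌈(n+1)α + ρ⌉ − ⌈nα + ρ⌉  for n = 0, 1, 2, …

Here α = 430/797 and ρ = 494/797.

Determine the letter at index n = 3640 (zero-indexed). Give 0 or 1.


(n+1)α + ρ = (3641·430 + 494) / 797 = 1566124/797
nα + ρ     = (3640·430 + 494) / 797 = 1565694/797
⌈1566124/797⌉ = 1966,  ⌈1565694/797⌉ = 1965
s_{3640} = 1966 − 1965 = 1

1


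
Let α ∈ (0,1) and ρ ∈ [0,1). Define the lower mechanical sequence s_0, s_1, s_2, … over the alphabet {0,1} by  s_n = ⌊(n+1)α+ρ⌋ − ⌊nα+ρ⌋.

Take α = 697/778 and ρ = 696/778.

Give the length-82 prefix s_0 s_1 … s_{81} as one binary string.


1111111101111111110111111110111111111011111111101111111101111111110111111110111111

n=0: ⌊(1·697+696)/778⌋ − ⌊(0·697+696)/778⌋ = ⌊1393/778⌋ − ⌊696/778⌋ = 1 − 0 = 1
n=1: ⌊(2·697+696)/778⌋ − ⌊(1·697+696)/778⌋ = ⌊2090/778⌋ − ⌊1393/778⌋ = 2 − 1 = 1
n=2: ⌊(3·697+696)/778⌋ − ⌊(2·697+696)/778⌋ = ⌊2787/778⌋ − ⌊2090/778⌋ = 3 − 2 = 1
n=3: ⌊(4·697+696)/778⌋ − ⌊(3·697+696)/778⌋ = ⌊3484/778⌋ − ⌊2787/778⌋ = 4 − 3 = 1
n=4: ⌊(5·697+696)/778⌋ − ⌊(4·697+696)/778⌋ = ⌊4181/778⌋ − ⌊3484/778⌋ = 5 − 4 = 1
n=5: ⌊(6·697+696)/778⌋ − ⌊(5·697+696)/778⌋ = ⌊4878/778⌋ − ⌊4181/778⌋ = 6 − 5 = 1
n=6: ⌊(7·697+696)/778⌋ − ⌊(6·697+696)/778⌋ = ⌊5575/778⌋ − ⌊4878/778⌋ = 7 − 6 = 1
n=7: ⌊(8·697+696)/778⌋ − ⌊(7·697+696)/778⌋ = ⌊6272/778⌋ − ⌊5575/778⌋ = 8 − 7 = 1
n=8: ⌊(9·697+696)/778⌋ − ⌊(8·697+696)/778⌋ = ⌊6969/778⌋ − ⌊6272/778⌋ = 8 − 8 = 0
n=9: ⌊(10·697+696)/778⌋ − ⌊(9·697+696)/778⌋ = ⌊7666/778⌋ − ⌊6969/778⌋ = 9 − 8 = 1
n=10: ⌊(11·697+696)/778⌋ − ⌊(10·697+696)/778⌋ = ⌊8363/778⌋ − ⌊7666/778⌋ = 10 − 9 = 1
n=11: ⌊(12·697+696)/778⌋ − ⌊(11·697+696)/778⌋ = ⌊9060/778⌋ − ⌊8363/778⌋ = 11 − 10 = 1
n=12: ⌊(13·697+696)/778⌋ − ⌊(12·697+696)/778⌋ = ⌊9757/778⌋ − ⌊9060/778⌋ = 12 − 11 = 1
n=13: ⌊(14·697+696)/778⌋ − ⌊(13·697+696)/778⌋ = ⌊10454/778⌋ − ⌊9757/778⌋ = 13 − 12 = 1
n=14: ⌊(15·697+696)/778⌋ − ⌊(14·697+696)/778⌋ = ⌊11151/778⌋ − ⌊10454/778⌋ = 14 − 13 = 1
n=15: ⌊(16·697+696)/778⌋ − ⌊(15·697+696)/778⌋ = ⌊11848/778⌋ − ⌊11151/778⌋ = 15 − 14 = 1
n=16: ⌊(17·697+696)/778⌋ − ⌊(16·697+696)/778⌋ = ⌊12545/778⌋ − ⌊11848/778⌋ = 16 − 15 = 1
n=17: ⌊(18·697+696)/778⌋ − ⌊(17·697+696)/778⌋ = ⌊13242/778⌋ − ⌊12545/778⌋ = 17 − 16 = 1
n=18: ⌊(19·697+696)/778⌋ − ⌊(18·697+696)/778⌋ = ⌊13939/778⌋ − ⌊13242/778⌋ = 17 − 17 = 0
n=19: ⌊(20·697+696)/778⌋ − ⌊(19·697+696)/778⌋ = ⌊14636/778⌋ − ⌊13939/778⌋ = 18 − 17 = 1
n=20: ⌊(21·697+696)/778⌋ − ⌊(20·697+696)/778⌋ = ⌊15333/778⌋ − ⌊14636/778⌋ = 19 − 18 = 1
n=21: ⌊(22·697+696)/778⌋ − ⌊(21·697+696)/778⌋ = ⌊16030/778⌋ − ⌊15333/778⌋ = 20 − 19 = 1
n=22: ⌊(23·697+696)/778⌋ − ⌊(22·697+696)/778⌋ = ⌊16727/778⌋ − ⌊16030/778⌋ = 21 − 20 = 1
n=23: ⌊(24·697+696)/778⌋ − ⌊(23·697+696)/778⌋ = ⌊17424/778⌋ − ⌊16727/778⌋ = 22 − 21 = 1
n=24: ⌊(25·697+696)/778⌋ − ⌊(24·697+696)/778⌋ = ⌊18121/778⌋ − ⌊17424/778⌋ = 23 − 22 = 1
n=25: ⌊(26·697+696)/778⌋ − ⌊(25·697+696)/778⌋ = ⌊18818/778⌋ − ⌊18121/778⌋ = 24 − 23 = 1
n=26: ⌊(27·697+696)/778⌋ − ⌊(26·697+696)/778⌋ = ⌊19515/778⌋ − ⌊18818/778⌋ = 25 − 24 = 1
n=27: ⌊(28·697+696)/778⌋ − ⌊(27·697+696)/778⌋ = ⌊20212/778⌋ − ⌊19515/778⌋ = 25 − 25 = 0
n=28: ⌊(29·697+696)/778⌋ − ⌊(28·697+696)/778⌋ = ⌊20909/778⌋ − ⌊20212/778⌋ = 26 − 25 = 1
n=29: ⌊(30·697+696)/778⌋ − ⌊(29·697+696)/778⌋ = ⌊21606/778⌋ − ⌊20909/778⌋ = 27 − 26 = 1
n=30: ⌊(31·697+696)/778⌋ − ⌊(30·697+696)/778⌋ = ⌊22303/778⌋ − ⌊21606/778⌋ = 28 − 27 = 1
n=31: ⌊(32·697+696)/778⌋ − ⌊(31·697+696)/778⌋ = ⌊23000/778⌋ − ⌊22303/778⌋ = 29 − 28 = 1
n=32: ⌊(33·697+696)/778⌋ − ⌊(32·697+696)/778⌋ = ⌊23697/778⌋ − ⌊23000/778⌋ = 30 − 29 = 1
n=33: ⌊(34·697+696)/778⌋ − ⌊(33·697+696)/778⌋ = ⌊24394/778⌋ − ⌊23697/778⌋ = 31 − 30 = 1
n=34: ⌊(35·697+696)/778⌋ − ⌊(34·697+696)/778⌋ = ⌊25091/778⌋ − ⌊24394/778⌋ = 32 − 31 = 1
n=35: ⌊(36·697+696)/778⌋ − ⌊(35·697+696)/778⌋ = ⌊25788/778⌋ − ⌊25091/778⌋ = 33 − 32 = 1
n=36: ⌊(37·697+696)/778⌋ − ⌊(36·697+696)/778⌋ = ⌊26485/778⌋ − ⌊25788/778⌋ = 34 − 33 = 1
n=37: ⌊(38·697+696)/778⌋ − ⌊(37·697+696)/778⌋ = ⌊27182/778⌋ − ⌊26485/778⌋ = 34 − 34 = 0
n=38: ⌊(39·697+696)/778⌋ − ⌊(38·697+696)/778⌋ = ⌊27879/778⌋ − ⌊27182/778⌋ = 35 − 34 = 1
n=39: ⌊(40·697+696)/778⌋ − ⌊(39·697+696)/778⌋ = ⌊28576/778⌋ − ⌊27879/778⌋ = 36 − 35 = 1
n=40: ⌊(41·697+696)/778⌋ − ⌊(40·697+696)/778⌋ = ⌊29273/778⌋ − ⌊28576/778⌋ = 37 − 36 = 1
n=41: ⌊(42·697+696)/778⌋ − ⌊(41·697+696)/778⌋ = ⌊29970/778⌋ − ⌊29273/778⌋ = 38 − 37 = 1
n=42: ⌊(43·697+696)/778⌋ − ⌊(42·697+696)/778⌋ = ⌊30667/778⌋ − ⌊29970/778⌋ = 39 − 38 = 1
n=43: ⌊(44·697+696)/778⌋ − ⌊(43·697+696)/778⌋ = ⌊31364/778⌋ − ⌊30667/778⌋ = 40 − 39 = 1
n=44: ⌊(45·697+696)/778⌋ − ⌊(44·697+696)/778⌋ = ⌊32061/778⌋ − ⌊31364/778⌋ = 41 − 40 = 1
n=45: ⌊(46·697+696)/778⌋ − ⌊(45·697+696)/778⌋ = ⌊32758/778⌋ − ⌊32061/778⌋ = 42 − 41 = 1
n=46: ⌊(47·697+696)/778⌋ − ⌊(46·697+696)/778⌋ = ⌊33455/778⌋ − ⌊32758/778⌋ = 43 − 42 = 1
n=47: ⌊(48·697+696)/778⌋ − ⌊(47·697+696)/778⌋ = ⌊34152/778⌋ − ⌊33455/778⌋ = 43 − 43 = 0
n=48: ⌊(49·697+696)/778⌋ − ⌊(48·697+696)/778⌋ = ⌊34849/778⌋ − ⌊34152/778⌋ = 44 − 43 = 1
n=49: ⌊(50·697+696)/778⌋ − ⌊(49·697+696)/778⌋ = ⌊35546/778⌋ − ⌊34849/778⌋ = 45 − 44 = 1
n=50: ⌊(51·697+696)/778⌋ − ⌊(50·697+696)/778⌋ = ⌊36243/778⌋ − ⌊35546/778⌋ = 46 − 45 = 1
n=51: ⌊(52·697+696)/778⌋ − ⌊(51·697+696)/778⌋ = ⌊36940/778⌋ − ⌊36243/778⌋ = 47 − 46 = 1
n=52: ⌊(53·697+696)/778⌋ − ⌊(52·697+696)/778⌋ = ⌊37637/778⌋ − ⌊36940/778⌋ = 48 − 47 = 1
n=53: ⌊(54·697+696)/778⌋ − ⌊(53·697+696)/778⌋ = ⌊38334/778⌋ − ⌊37637/778⌋ = 49 − 48 = 1
n=54: ⌊(55·697+696)/778⌋ − ⌊(54·697+696)/778⌋ = ⌊39031/778⌋ − ⌊38334/778⌋ = 50 − 49 = 1
n=55: ⌊(56·697+696)/778⌋ − ⌊(55·697+696)/778⌋ = ⌊39728/778⌋ − ⌊39031/778⌋ = 51 − 50 = 1
n=56: ⌊(57·697+696)/778⌋ − ⌊(56·697+696)/778⌋ = ⌊40425/778⌋ − ⌊39728/778⌋ = 51 − 51 = 0
n=57: ⌊(58·697+696)/778⌋ − ⌊(57·697+696)/778⌋ = ⌊41122/778⌋ − ⌊40425/778⌋ = 52 − 51 = 1
n=58: ⌊(59·697+696)/778⌋ − ⌊(58·697+696)/778⌋ = ⌊41819/778⌋ − ⌊41122/778⌋ = 53 − 52 = 1
n=59: ⌊(60·697+696)/778⌋ − ⌊(59·697+696)/778⌋ = ⌊42516/778⌋ − ⌊41819/778⌋ = 54 − 53 = 1
n=60: ⌊(61·697+696)/778⌋ − ⌊(60·697+696)/778⌋ = ⌊43213/778⌋ − ⌊42516/778⌋ = 55 − 54 = 1
n=61: ⌊(62·697+696)/778⌋ − ⌊(61·697+696)/778⌋ = ⌊43910/778⌋ − ⌊43213/778⌋ = 56 − 55 = 1
n=62: ⌊(63·697+696)/778⌋ − ⌊(62·697+696)/778⌋ = ⌊44607/778⌋ − ⌊43910/778⌋ = 57 − 56 = 1
n=63: ⌊(64·697+696)/778⌋ − ⌊(63·697+696)/778⌋ = ⌊45304/778⌋ − ⌊44607/778⌋ = 58 − 57 = 1
n=64: ⌊(65·697+696)/778⌋ − ⌊(64·697+696)/778⌋ = ⌊46001/778⌋ − ⌊45304/778⌋ = 59 − 58 = 1
n=65: ⌊(66·697+696)/778⌋ − ⌊(65·697+696)/778⌋ = ⌊46698/778⌋ − ⌊46001/778⌋ = 60 − 59 = 1
n=66: ⌊(67·697+696)/778⌋ − ⌊(66·697+696)/778⌋ = ⌊47395/778⌋ − ⌊46698/778⌋ = 60 − 60 = 0
n=67: ⌊(68·697+696)/778⌋ − ⌊(67·697+696)/778⌋ = ⌊48092/778⌋ − ⌊47395/778⌋ = 61 − 60 = 1
n=68: ⌊(69·697+696)/778⌋ − ⌊(68·697+696)/778⌋ = ⌊48789/778⌋ − ⌊48092/778⌋ = 62 − 61 = 1
n=69: ⌊(70·697+696)/778⌋ − ⌊(69·697+696)/778⌋ = ⌊49486/778⌋ − ⌊48789/778⌋ = 63 − 62 = 1
n=70: ⌊(71·697+696)/778⌋ − ⌊(70·697+696)/778⌋ = ⌊50183/778⌋ − ⌊49486/778⌋ = 64 − 63 = 1
n=71: ⌊(72·697+696)/778⌋ − ⌊(71·697+696)/778⌋ = ⌊50880/778⌋ − ⌊50183/778⌋ = 65 − 64 = 1
n=72: ⌊(73·697+696)/778⌋ − ⌊(72·697+696)/778⌋ = ⌊51577/778⌋ − ⌊50880/778⌋ = 66 − 65 = 1
n=73: ⌊(74·697+696)/778⌋ − ⌊(73·697+696)/778⌋ = ⌊52274/778⌋ − ⌊51577/778⌋ = 67 − 66 = 1
n=74: ⌊(75·697+696)/778⌋ − ⌊(74·697+696)/778⌋ = ⌊52971/778⌋ − ⌊52274/778⌋ = 68 − 67 = 1
n=75: ⌊(76·697+696)/778⌋ − ⌊(75·697+696)/778⌋ = ⌊53668/778⌋ − ⌊52971/778⌋ = 68 − 68 = 0
n=76: ⌊(77·697+696)/778⌋ − ⌊(76·697+696)/778⌋ = ⌊54365/778⌋ − ⌊53668/778⌋ = 69 − 68 = 1
n=77: ⌊(78·697+696)/778⌋ − ⌊(77·697+696)/778⌋ = ⌊55062/778⌋ − ⌊54365/778⌋ = 70 − 69 = 1
n=78: ⌊(79·697+696)/778⌋ − ⌊(78·697+696)/778⌋ = ⌊55759/778⌋ − ⌊55062/778⌋ = 71 − 70 = 1
n=79: ⌊(80·697+696)/778⌋ − ⌊(79·697+696)/778⌋ = ⌊56456/778⌋ − ⌊55759/778⌋ = 72 − 71 = 1
n=80: ⌊(81·697+696)/778⌋ − ⌊(80·697+696)/778⌋ = ⌊57153/778⌋ − ⌊56456/778⌋ = 73 − 72 = 1
n=81: ⌊(82·697+696)/778⌋ − ⌊(81·697+696)/778⌋ = ⌊57850/778⌋ − ⌊57153/778⌋ = 74 − 73 = 1
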